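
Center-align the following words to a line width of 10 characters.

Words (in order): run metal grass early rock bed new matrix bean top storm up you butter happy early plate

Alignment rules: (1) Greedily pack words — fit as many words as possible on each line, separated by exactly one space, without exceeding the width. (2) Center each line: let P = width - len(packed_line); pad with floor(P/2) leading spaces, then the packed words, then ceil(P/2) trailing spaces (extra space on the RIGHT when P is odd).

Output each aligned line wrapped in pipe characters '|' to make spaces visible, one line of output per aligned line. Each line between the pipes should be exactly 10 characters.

Line 1: ['run', 'metal'] (min_width=9, slack=1)
Line 2: ['grass'] (min_width=5, slack=5)
Line 3: ['early', 'rock'] (min_width=10, slack=0)
Line 4: ['bed', 'new'] (min_width=7, slack=3)
Line 5: ['matrix'] (min_width=6, slack=4)
Line 6: ['bean', 'top'] (min_width=8, slack=2)
Line 7: ['storm', 'up'] (min_width=8, slack=2)
Line 8: ['you', 'butter'] (min_width=10, slack=0)
Line 9: ['happy'] (min_width=5, slack=5)
Line 10: ['early'] (min_width=5, slack=5)
Line 11: ['plate'] (min_width=5, slack=5)

Answer: |run metal |
|  grass   |
|early rock|
| bed new  |
|  matrix  |
| bean top |
| storm up |
|you butter|
|  happy   |
|  early   |
|  plate   |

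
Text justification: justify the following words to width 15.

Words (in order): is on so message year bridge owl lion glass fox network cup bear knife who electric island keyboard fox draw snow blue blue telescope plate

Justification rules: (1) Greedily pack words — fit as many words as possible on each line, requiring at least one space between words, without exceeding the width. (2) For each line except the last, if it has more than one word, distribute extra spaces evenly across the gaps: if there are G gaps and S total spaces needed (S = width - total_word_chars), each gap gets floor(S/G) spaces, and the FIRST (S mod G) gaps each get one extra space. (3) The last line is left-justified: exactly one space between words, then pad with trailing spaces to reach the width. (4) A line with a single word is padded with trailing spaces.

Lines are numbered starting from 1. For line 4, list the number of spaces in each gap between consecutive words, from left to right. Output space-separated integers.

Answer: 7

Derivation:
Line 1: ['is', 'on', 'so'] (min_width=8, slack=7)
Line 2: ['message', 'year'] (min_width=12, slack=3)
Line 3: ['bridge', 'owl', 'lion'] (min_width=15, slack=0)
Line 4: ['glass', 'fox'] (min_width=9, slack=6)
Line 5: ['network', 'cup'] (min_width=11, slack=4)
Line 6: ['bear', 'knife', 'who'] (min_width=14, slack=1)
Line 7: ['electric', 'island'] (min_width=15, slack=0)
Line 8: ['keyboard', 'fox'] (min_width=12, slack=3)
Line 9: ['draw', 'snow', 'blue'] (min_width=14, slack=1)
Line 10: ['blue', 'telescope'] (min_width=14, slack=1)
Line 11: ['plate'] (min_width=5, slack=10)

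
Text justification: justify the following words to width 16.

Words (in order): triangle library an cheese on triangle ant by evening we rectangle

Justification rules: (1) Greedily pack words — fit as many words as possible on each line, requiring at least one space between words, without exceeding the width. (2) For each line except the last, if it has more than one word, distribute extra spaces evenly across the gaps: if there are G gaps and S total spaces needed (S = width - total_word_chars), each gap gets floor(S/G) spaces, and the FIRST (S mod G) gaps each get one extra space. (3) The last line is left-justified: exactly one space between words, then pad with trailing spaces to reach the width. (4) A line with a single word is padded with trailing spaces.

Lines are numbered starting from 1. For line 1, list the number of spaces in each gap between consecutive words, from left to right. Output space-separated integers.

Answer: 1

Derivation:
Line 1: ['triangle', 'library'] (min_width=16, slack=0)
Line 2: ['an', 'cheese', 'on'] (min_width=12, slack=4)
Line 3: ['triangle', 'ant', 'by'] (min_width=15, slack=1)
Line 4: ['evening', 'we'] (min_width=10, slack=6)
Line 5: ['rectangle'] (min_width=9, slack=7)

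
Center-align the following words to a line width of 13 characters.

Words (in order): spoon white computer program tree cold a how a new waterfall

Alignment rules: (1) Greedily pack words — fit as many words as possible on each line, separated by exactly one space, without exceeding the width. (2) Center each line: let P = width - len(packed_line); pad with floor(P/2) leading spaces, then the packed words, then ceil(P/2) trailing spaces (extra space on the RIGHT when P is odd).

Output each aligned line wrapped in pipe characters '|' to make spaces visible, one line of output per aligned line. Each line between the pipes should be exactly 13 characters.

Answer: | spoon white |
|  computer   |
|program tree |
|cold a how a |
|new waterfall|

Derivation:
Line 1: ['spoon', 'white'] (min_width=11, slack=2)
Line 2: ['computer'] (min_width=8, slack=5)
Line 3: ['program', 'tree'] (min_width=12, slack=1)
Line 4: ['cold', 'a', 'how', 'a'] (min_width=12, slack=1)
Line 5: ['new', 'waterfall'] (min_width=13, slack=0)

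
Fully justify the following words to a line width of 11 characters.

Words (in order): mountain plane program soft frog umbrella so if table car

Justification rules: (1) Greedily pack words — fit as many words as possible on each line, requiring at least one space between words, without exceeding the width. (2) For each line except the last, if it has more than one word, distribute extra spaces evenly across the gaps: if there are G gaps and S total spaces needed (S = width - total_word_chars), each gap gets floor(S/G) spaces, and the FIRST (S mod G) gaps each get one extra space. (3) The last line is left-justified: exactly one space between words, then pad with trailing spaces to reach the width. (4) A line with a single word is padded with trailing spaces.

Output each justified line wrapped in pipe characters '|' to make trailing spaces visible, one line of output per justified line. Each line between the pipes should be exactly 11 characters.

Answer: |mountain   |
|plane      |
|program    |
|soft   frog|
|umbrella so|
|if    table|
|car        |

Derivation:
Line 1: ['mountain'] (min_width=8, slack=3)
Line 2: ['plane'] (min_width=5, slack=6)
Line 3: ['program'] (min_width=7, slack=4)
Line 4: ['soft', 'frog'] (min_width=9, slack=2)
Line 5: ['umbrella', 'so'] (min_width=11, slack=0)
Line 6: ['if', 'table'] (min_width=8, slack=3)
Line 7: ['car'] (min_width=3, slack=8)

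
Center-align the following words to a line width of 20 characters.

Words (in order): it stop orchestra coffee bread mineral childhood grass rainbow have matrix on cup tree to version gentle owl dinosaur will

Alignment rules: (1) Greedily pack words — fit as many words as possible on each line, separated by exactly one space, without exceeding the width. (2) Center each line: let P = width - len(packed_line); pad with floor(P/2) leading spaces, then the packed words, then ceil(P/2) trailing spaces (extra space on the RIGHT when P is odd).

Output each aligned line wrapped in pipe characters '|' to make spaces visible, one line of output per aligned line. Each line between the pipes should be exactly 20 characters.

Answer: | it stop orchestra  |
|coffee bread mineral|
|  childhood grass   |
|rainbow have matrix |
|   on cup tree to   |
| version gentle owl |
|   dinosaur will    |

Derivation:
Line 1: ['it', 'stop', 'orchestra'] (min_width=17, slack=3)
Line 2: ['coffee', 'bread', 'mineral'] (min_width=20, slack=0)
Line 3: ['childhood', 'grass'] (min_width=15, slack=5)
Line 4: ['rainbow', 'have', 'matrix'] (min_width=19, slack=1)
Line 5: ['on', 'cup', 'tree', 'to'] (min_width=14, slack=6)
Line 6: ['version', 'gentle', 'owl'] (min_width=18, slack=2)
Line 7: ['dinosaur', 'will'] (min_width=13, slack=7)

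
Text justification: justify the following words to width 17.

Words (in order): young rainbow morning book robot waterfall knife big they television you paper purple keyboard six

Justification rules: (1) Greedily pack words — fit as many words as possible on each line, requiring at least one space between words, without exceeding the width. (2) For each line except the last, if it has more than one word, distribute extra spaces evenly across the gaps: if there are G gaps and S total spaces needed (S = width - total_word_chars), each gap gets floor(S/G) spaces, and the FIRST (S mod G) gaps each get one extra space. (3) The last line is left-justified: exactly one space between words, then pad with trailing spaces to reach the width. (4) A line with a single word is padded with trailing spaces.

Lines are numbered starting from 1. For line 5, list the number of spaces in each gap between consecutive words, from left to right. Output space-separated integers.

Line 1: ['young', 'rainbow'] (min_width=13, slack=4)
Line 2: ['morning', 'book'] (min_width=12, slack=5)
Line 3: ['robot', 'waterfall'] (min_width=15, slack=2)
Line 4: ['knife', 'big', 'they'] (min_width=14, slack=3)
Line 5: ['television', 'you'] (min_width=14, slack=3)
Line 6: ['paper', 'purple'] (min_width=12, slack=5)
Line 7: ['keyboard', 'six'] (min_width=12, slack=5)

Answer: 4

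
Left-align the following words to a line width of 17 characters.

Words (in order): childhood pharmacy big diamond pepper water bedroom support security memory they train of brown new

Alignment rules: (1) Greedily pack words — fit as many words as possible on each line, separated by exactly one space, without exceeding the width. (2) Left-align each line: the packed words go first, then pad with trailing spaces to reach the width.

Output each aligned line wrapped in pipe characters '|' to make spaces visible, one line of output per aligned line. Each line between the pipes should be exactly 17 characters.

Answer: |childhood        |
|pharmacy big     |
|diamond pepper   |
|water bedroom    |
|support security |
|memory they train|
|of brown new     |

Derivation:
Line 1: ['childhood'] (min_width=9, slack=8)
Line 2: ['pharmacy', 'big'] (min_width=12, slack=5)
Line 3: ['diamond', 'pepper'] (min_width=14, slack=3)
Line 4: ['water', 'bedroom'] (min_width=13, slack=4)
Line 5: ['support', 'security'] (min_width=16, slack=1)
Line 6: ['memory', 'they', 'train'] (min_width=17, slack=0)
Line 7: ['of', 'brown', 'new'] (min_width=12, slack=5)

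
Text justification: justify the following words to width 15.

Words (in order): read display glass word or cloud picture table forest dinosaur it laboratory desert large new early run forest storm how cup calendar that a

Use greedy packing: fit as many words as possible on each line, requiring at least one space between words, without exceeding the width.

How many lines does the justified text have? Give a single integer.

Line 1: ['read', 'display'] (min_width=12, slack=3)
Line 2: ['glass', 'word', 'or'] (min_width=13, slack=2)
Line 3: ['cloud', 'picture'] (min_width=13, slack=2)
Line 4: ['table', 'forest'] (min_width=12, slack=3)
Line 5: ['dinosaur', 'it'] (min_width=11, slack=4)
Line 6: ['laboratory'] (min_width=10, slack=5)
Line 7: ['desert', 'large'] (min_width=12, slack=3)
Line 8: ['new', 'early', 'run'] (min_width=13, slack=2)
Line 9: ['forest', 'storm'] (min_width=12, slack=3)
Line 10: ['how', 'cup'] (min_width=7, slack=8)
Line 11: ['calendar', 'that', 'a'] (min_width=15, slack=0)
Total lines: 11

Answer: 11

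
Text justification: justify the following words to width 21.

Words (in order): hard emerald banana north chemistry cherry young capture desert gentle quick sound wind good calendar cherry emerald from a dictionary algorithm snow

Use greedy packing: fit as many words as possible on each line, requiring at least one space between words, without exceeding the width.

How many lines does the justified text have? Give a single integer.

Line 1: ['hard', 'emerald', 'banana'] (min_width=19, slack=2)
Line 2: ['north', 'chemistry'] (min_width=15, slack=6)
Line 3: ['cherry', 'young', 'capture'] (min_width=20, slack=1)
Line 4: ['desert', 'gentle', 'quick'] (min_width=19, slack=2)
Line 5: ['sound', 'wind', 'good'] (min_width=15, slack=6)
Line 6: ['calendar', 'cherry'] (min_width=15, slack=6)
Line 7: ['emerald', 'from', 'a'] (min_width=14, slack=7)
Line 8: ['dictionary', 'algorithm'] (min_width=20, slack=1)
Line 9: ['snow'] (min_width=4, slack=17)
Total lines: 9

Answer: 9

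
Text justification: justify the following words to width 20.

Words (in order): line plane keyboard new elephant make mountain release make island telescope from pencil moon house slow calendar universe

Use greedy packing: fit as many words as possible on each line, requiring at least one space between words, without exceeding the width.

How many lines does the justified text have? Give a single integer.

Answer: 8

Derivation:
Line 1: ['line', 'plane', 'keyboard'] (min_width=19, slack=1)
Line 2: ['new', 'elephant', 'make'] (min_width=17, slack=3)
Line 3: ['mountain', 'release'] (min_width=16, slack=4)
Line 4: ['make', 'island'] (min_width=11, slack=9)
Line 5: ['telescope', 'from'] (min_width=14, slack=6)
Line 6: ['pencil', 'moon', 'house'] (min_width=17, slack=3)
Line 7: ['slow', 'calendar'] (min_width=13, slack=7)
Line 8: ['universe'] (min_width=8, slack=12)
Total lines: 8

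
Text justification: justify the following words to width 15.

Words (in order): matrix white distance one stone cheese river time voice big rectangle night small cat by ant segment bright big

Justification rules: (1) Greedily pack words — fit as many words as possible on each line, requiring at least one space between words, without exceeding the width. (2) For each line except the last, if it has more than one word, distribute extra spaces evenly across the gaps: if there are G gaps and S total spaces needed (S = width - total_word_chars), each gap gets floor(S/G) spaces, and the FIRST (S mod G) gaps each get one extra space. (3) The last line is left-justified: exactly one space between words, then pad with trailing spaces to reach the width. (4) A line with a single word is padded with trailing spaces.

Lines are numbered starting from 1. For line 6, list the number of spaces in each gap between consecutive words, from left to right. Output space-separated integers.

Answer: 1

Derivation:
Line 1: ['matrix', 'white'] (min_width=12, slack=3)
Line 2: ['distance', 'one'] (min_width=12, slack=3)
Line 3: ['stone', 'cheese'] (min_width=12, slack=3)
Line 4: ['river', 'time'] (min_width=10, slack=5)
Line 5: ['voice', 'big'] (min_width=9, slack=6)
Line 6: ['rectangle', 'night'] (min_width=15, slack=0)
Line 7: ['small', 'cat', 'by'] (min_width=12, slack=3)
Line 8: ['ant', 'segment'] (min_width=11, slack=4)
Line 9: ['bright', 'big'] (min_width=10, slack=5)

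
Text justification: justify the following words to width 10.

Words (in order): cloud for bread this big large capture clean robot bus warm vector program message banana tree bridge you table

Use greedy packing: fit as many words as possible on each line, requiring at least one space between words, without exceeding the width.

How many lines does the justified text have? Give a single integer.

Answer: 14

Derivation:
Line 1: ['cloud', 'for'] (min_width=9, slack=1)
Line 2: ['bread', 'this'] (min_width=10, slack=0)
Line 3: ['big', 'large'] (min_width=9, slack=1)
Line 4: ['capture'] (min_width=7, slack=3)
Line 5: ['clean'] (min_width=5, slack=5)
Line 6: ['robot', 'bus'] (min_width=9, slack=1)
Line 7: ['warm'] (min_width=4, slack=6)
Line 8: ['vector'] (min_width=6, slack=4)
Line 9: ['program'] (min_width=7, slack=3)
Line 10: ['message'] (min_width=7, slack=3)
Line 11: ['banana'] (min_width=6, slack=4)
Line 12: ['tree'] (min_width=4, slack=6)
Line 13: ['bridge', 'you'] (min_width=10, slack=0)
Line 14: ['table'] (min_width=5, slack=5)
Total lines: 14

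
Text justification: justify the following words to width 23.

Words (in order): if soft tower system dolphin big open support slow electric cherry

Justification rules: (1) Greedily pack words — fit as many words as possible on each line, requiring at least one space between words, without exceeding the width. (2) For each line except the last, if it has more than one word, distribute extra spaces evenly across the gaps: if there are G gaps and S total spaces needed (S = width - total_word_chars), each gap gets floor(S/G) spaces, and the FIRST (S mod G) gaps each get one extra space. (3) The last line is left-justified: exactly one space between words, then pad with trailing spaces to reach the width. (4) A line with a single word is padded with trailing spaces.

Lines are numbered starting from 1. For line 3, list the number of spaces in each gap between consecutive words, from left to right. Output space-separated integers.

Line 1: ['if', 'soft', 'tower', 'system'] (min_width=20, slack=3)
Line 2: ['dolphin', 'big', 'open'] (min_width=16, slack=7)
Line 3: ['support', 'slow', 'electric'] (min_width=21, slack=2)
Line 4: ['cherry'] (min_width=6, slack=17)

Answer: 2 2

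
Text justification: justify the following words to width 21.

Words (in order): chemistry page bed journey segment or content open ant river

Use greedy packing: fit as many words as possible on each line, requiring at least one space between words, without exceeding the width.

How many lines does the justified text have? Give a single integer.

Line 1: ['chemistry', 'page', 'bed'] (min_width=18, slack=3)
Line 2: ['journey', 'segment', 'or'] (min_width=18, slack=3)
Line 3: ['content', 'open', 'ant'] (min_width=16, slack=5)
Line 4: ['river'] (min_width=5, slack=16)
Total lines: 4

Answer: 4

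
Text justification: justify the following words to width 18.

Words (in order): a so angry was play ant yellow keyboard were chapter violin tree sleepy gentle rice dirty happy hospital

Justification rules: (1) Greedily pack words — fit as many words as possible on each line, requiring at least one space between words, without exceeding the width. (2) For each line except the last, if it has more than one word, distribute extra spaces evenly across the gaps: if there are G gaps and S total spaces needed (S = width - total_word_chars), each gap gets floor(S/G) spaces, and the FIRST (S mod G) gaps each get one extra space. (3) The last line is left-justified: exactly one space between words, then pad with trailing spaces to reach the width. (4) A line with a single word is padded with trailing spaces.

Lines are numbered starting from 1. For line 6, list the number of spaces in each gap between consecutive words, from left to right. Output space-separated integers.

Answer: 2 2

Derivation:
Line 1: ['a', 'so', 'angry', 'was'] (min_width=14, slack=4)
Line 2: ['play', 'ant', 'yellow'] (min_width=15, slack=3)
Line 3: ['keyboard', 'were'] (min_width=13, slack=5)
Line 4: ['chapter', 'violin'] (min_width=14, slack=4)
Line 5: ['tree', 'sleepy', 'gentle'] (min_width=18, slack=0)
Line 6: ['rice', 'dirty', 'happy'] (min_width=16, slack=2)
Line 7: ['hospital'] (min_width=8, slack=10)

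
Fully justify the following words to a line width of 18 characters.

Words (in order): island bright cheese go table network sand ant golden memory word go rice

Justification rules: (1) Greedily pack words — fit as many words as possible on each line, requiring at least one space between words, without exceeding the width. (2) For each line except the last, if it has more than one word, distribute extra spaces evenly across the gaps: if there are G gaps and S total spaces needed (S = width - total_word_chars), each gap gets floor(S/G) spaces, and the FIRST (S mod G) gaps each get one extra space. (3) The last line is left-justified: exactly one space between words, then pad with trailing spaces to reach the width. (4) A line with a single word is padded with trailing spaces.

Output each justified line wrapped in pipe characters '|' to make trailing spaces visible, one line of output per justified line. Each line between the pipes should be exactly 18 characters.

Answer: |island      bright|
|cheese   go  table|
|network  sand  ant|
|golden memory word|
|go rice           |

Derivation:
Line 1: ['island', 'bright'] (min_width=13, slack=5)
Line 2: ['cheese', 'go', 'table'] (min_width=15, slack=3)
Line 3: ['network', 'sand', 'ant'] (min_width=16, slack=2)
Line 4: ['golden', 'memory', 'word'] (min_width=18, slack=0)
Line 5: ['go', 'rice'] (min_width=7, slack=11)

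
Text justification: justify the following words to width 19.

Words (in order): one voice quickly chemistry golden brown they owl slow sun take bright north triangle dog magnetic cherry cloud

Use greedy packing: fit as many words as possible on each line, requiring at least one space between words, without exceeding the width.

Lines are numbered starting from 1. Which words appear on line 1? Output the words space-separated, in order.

Answer: one voice quickly

Derivation:
Line 1: ['one', 'voice', 'quickly'] (min_width=17, slack=2)
Line 2: ['chemistry', 'golden'] (min_width=16, slack=3)
Line 3: ['brown', 'they', 'owl', 'slow'] (min_width=19, slack=0)
Line 4: ['sun', 'take', 'bright'] (min_width=15, slack=4)
Line 5: ['north', 'triangle', 'dog'] (min_width=18, slack=1)
Line 6: ['magnetic', 'cherry'] (min_width=15, slack=4)
Line 7: ['cloud'] (min_width=5, slack=14)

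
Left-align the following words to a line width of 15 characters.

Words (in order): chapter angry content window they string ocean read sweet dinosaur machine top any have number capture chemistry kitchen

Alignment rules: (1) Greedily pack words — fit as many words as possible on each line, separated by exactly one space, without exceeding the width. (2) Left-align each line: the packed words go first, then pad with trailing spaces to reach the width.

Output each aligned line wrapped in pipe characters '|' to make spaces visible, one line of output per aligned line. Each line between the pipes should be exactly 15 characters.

Answer: |chapter angry  |
|content window |
|they string    |
|ocean read     |
|sweet dinosaur |
|machine top any|
|have number    |
|capture        |
|chemistry      |
|kitchen        |

Derivation:
Line 1: ['chapter', 'angry'] (min_width=13, slack=2)
Line 2: ['content', 'window'] (min_width=14, slack=1)
Line 3: ['they', 'string'] (min_width=11, slack=4)
Line 4: ['ocean', 'read'] (min_width=10, slack=5)
Line 5: ['sweet', 'dinosaur'] (min_width=14, slack=1)
Line 6: ['machine', 'top', 'any'] (min_width=15, slack=0)
Line 7: ['have', 'number'] (min_width=11, slack=4)
Line 8: ['capture'] (min_width=7, slack=8)
Line 9: ['chemistry'] (min_width=9, slack=6)
Line 10: ['kitchen'] (min_width=7, slack=8)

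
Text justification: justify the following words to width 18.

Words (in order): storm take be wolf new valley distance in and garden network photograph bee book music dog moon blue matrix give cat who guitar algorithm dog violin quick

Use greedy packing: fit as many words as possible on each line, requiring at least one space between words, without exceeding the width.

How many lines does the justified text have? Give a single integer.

Line 1: ['storm', 'take', 'be', 'wolf'] (min_width=18, slack=0)
Line 2: ['new', 'valley'] (min_width=10, slack=8)
Line 3: ['distance', 'in', 'and'] (min_width=15, slack=3)
Line 4: ['garden', 'network'] (min_width=14, slack=4)
Line 5: ['photograph', 'bee'] (min_width=14, slack=4)
Line 6: ['book', 'music', 'dog'] (min_width=14, slack=4)
Line 7: ['moon', 'blue', 'matrix'] (min_width=16, slack=2)
Line 8: ['give', 'cat', 'who'] (min_width=12, slack=6)
Line 9: ['guitar', 'algorithm'] (min_width=16, slack=2)
Line 10: ['dog', 'violin', 'quick'] (min_width=16, slack=2)
Total lines: 10

Answer: 10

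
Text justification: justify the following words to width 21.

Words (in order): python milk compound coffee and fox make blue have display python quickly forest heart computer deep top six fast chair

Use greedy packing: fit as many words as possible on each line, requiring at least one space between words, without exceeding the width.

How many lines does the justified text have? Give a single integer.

Answer: 6

Derivation:
Line 1: ['python', 'milk', 'compound'] (min_width=20, slack=1)
Line 2: ['coffee', 'and', 'fox', 'make'] (min_width=19, slack=2)
Line 3: ['blue', 'have', 'display'] (min_width=17, slack=4)
Line 4: ['python', 'quickly', 'forest'] (min_width=21, slack=0)
Line 5: ['heart', 'computer', 'deep'] (min_width=19, slack=2)
Line 6: ['top', 'six', 'fast', 'chair'] (min_width=18, slack=3)
Total lines: 6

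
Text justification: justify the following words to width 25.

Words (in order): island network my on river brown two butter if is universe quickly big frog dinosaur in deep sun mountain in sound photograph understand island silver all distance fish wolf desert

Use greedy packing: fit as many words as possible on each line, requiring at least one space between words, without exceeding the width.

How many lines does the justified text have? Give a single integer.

Answer: 8

Derivation:
Line 1: ['island', 'network', 'my', 'on'] (min_width=20, slack=5)
Line 2: ['river', 'brown', 'two', 'butter', 'if'] (min_width=25, slack=0)
Line 3: ['is', 'universe', 'quickly', 'big'] (min_width=23, slack=2)
Line 4: ['frog', 'dinosaur', 'in', 'deep', 'sun'] (min_width=25, slack=0)
Line 5: ['mountain', 'in', 'sound'] (min_width=17, slack=8)
Line 6: ['photograph', 'understand'] (min_width=21, slack=4)
Line 7: ['island', 'silver', 'all'] (min_width=17, slack=8)
Line 8: ['distance', 'fish', 'wolf', 'desert'] (min_width=25, slack=0)
Total lines: 8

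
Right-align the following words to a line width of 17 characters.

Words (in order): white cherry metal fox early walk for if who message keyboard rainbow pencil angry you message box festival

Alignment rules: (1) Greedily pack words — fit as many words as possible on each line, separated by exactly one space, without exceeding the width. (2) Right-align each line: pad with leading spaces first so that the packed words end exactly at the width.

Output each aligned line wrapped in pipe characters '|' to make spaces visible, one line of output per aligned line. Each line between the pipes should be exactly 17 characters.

Line 1: ['white', 'cherry'] (min_width=12, slack=5)
Line 2: ['metal', 'fox', 'early'] (min_width=15, slack=2)
Line 3: ['walk', 'for', 'if', 'who'] (min_width=15, slack=2)
Line 4: ['message', 'keyboard'] (min_width=16, slack=1)
Line 5: ['rainbow', 'pencil'] (min_width=14, slack=3)
Line 6: ['angry', 'you', 'message'] (min_width=17, slack=0)
Line 7: ['box', 'festival'] (min_width=12, slack=5)

Answer: |     white cherry|
|  metal fox early|
|  walk for if who|
| message keyboard|
|   rainbow pencil|
|angry you message|
|     box festival|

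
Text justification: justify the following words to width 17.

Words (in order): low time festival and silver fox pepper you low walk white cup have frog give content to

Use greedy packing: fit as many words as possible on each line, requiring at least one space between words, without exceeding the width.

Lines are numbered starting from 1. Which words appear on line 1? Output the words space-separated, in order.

Answer: low time festival

Derivation:
Line 1: ['low', 'time', 'festival'] (min_width=17, slack=0)
Line 2: ['and', 'silver', 'fox'] (min_width=14, slack=3)
Line 3: ['pepper', 'you', 'low'] (min_width=14, slack=3)
Line 4: ['walk', 'white', 'cup'] (min_width=14, slack=3)
Line 5: ['have', 'frog', 'give'] (min_width=14, slack=3)
Line 6: ['content', 'to'] (min_width=10, slack=7)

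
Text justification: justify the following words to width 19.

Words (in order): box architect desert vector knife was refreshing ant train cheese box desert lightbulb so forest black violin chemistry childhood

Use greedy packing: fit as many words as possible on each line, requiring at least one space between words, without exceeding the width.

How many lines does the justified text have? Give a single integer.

Answer: 7

Derivation:
Line 1: ['box', 'architect'] (min_width=13, slack=6)
Line 2: ['desert', 'vector', 'knife'] (min_width=19, slack=0)
Line 3: ['was', 'refreshing', 'ant'] (min_width=18, slack=1)
Line 4: ['train', 'cheese', 'box'] (min_width=16, slack=3)
Line 5: ['desert', 'lightbulb', 'so'] (min_width=19, slack=0)
Line 6: ['forest', 'black', 'violin'] (min_width=19, slack=0)
Line 7: ['chemistry', 'childhood'] (min_width=19, slack=0)
Total lines: 7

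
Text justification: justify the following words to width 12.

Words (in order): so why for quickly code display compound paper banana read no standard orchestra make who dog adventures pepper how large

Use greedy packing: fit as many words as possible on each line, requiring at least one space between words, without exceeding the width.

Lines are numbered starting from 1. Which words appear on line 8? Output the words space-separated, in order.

Answer: orchestra

Derivation:
Line 1: ['so', 'why', 'for'] (min_width=10, slack=2)
Line 2: ['quickly', 'code'] (min_width=12, slack=0)
Line 3: ['display'] (min_width=7, slack=5)
Line 4: ['compound'] (min_width=8, slack=4)
Line 5: ['paper', 'banana'] (min_width=12, slack=0)
Line 6: ['read', 'no'] (min_width=7, slack=5)
Line 7: ['standard'] (min_width=8, slack=4)
Line 8: ['orchestra'] (min_width=9, slack=3)
Line 9: ['make', 'who', 'dog'] (min_width=12, slack=0)
Line 10: ['adventures'] (min_width=10, slack=2)
Line 11: ['pepper', 'how'] (min_width=10, slack=2)
Line 12: ['large'] (min_width=5, slack=7)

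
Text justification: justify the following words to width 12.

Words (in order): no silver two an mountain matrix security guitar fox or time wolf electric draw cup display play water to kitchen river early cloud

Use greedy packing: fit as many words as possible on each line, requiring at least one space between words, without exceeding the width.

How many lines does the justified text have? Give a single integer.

Answer: 14

Derivation:
Line 1: ['no', 'silver'] (min_width=9, slack=3)
Line 2: ['two', 'an'] (min_width=6, slack=6)
Line 3: ['mountain'] (min_width=8, slack=4)
Line 4: ['matrix'] (min_width=6, slack=6)
Line 5: ['security'] (min_width=8, slack=4)
Line 6: ['guitar', 'fox'] (min_width=10, slack=2)
Line 7: ['or', 'time', 'wolf'] (min_width=12, slack=0)
Line 8: ['electric'] (min_width=8, slack=4)
Line 9: ['draw', 'cup'] (min_width=8, slack=4)
Line 10: ['display', 'play'] (min_width=12, slack=0)
Line 11: ['water', 'to'] (min_width=8, slack=4)
Line 12: ['kitchen'] (min_width=7, slack=5)
Line 13: ['river', 'early'] (min_width=11, slack=1)
Line 14: ['cloud'] (min_width=5, slack=7)
Total lines: 14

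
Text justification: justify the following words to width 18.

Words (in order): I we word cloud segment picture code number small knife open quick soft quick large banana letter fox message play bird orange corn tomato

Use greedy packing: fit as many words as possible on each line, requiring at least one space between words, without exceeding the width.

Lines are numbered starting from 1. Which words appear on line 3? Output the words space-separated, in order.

Answer: code number small

Derivation:
Line 1: ['I', 'we', 'word', 'cloud'] (min_width=15, slack=3)
Line 2: ['segment', 'picture'] (min_width=15, slack=3)
Line 3: ['code', 'number', 'small'] (min_width=17, slack=1)
Line 4: ['knife', 'open', 'quick'] (min_width=16, slack=2)
Line 5: ['soft', 'quick', 'large'] (min_width=16, slack=2)
Line 6: ['banana', 'letter', 'fox'] (min_width=17, slack=1)
Line 7: ['message', 'play', 'bird'] (min_width=17, slack=1)
Line 8: ['orange', 'corn', 'tomato'] (min_width=18, slack=0)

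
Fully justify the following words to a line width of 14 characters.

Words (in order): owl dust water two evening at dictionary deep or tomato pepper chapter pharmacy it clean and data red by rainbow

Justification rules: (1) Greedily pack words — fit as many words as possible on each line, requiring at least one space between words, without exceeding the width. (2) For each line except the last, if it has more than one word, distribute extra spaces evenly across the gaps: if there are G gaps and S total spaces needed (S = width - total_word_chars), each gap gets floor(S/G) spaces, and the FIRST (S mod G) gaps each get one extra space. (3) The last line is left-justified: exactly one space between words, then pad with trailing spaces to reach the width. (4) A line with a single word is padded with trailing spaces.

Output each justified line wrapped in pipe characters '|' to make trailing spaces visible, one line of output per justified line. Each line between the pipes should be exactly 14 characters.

Line 1: ['owl', 'dust', 'water'] (min_width=14, slack=0)
Line 2: ['two', 'evening', 'at'] (min_width=14, slack=0)
Line 3: ['dictionary'] (min_width=10, slack=4)
Line 4: ['deep', 'or', 'tomato'] (min_width=14, slack=0)
Line 5: ['pepper', 'chapter'] (min_width=14, slack=0)
Line 6: ['pharmacy', 'it'] (min_width=11, slack=3)
Line 7: ['clean', 'and', 'data'] (min_width=14, slack=0)
Line 8: ['red', 'by', 'rainbow'] (min_width=14, slack=0)

Answer: |owl dust water|
|two evening at|
|dictionary    |
|deep or tomato|
|pepper chapter|
|pharmacy    it|
|clean and data|
|red by rainbow|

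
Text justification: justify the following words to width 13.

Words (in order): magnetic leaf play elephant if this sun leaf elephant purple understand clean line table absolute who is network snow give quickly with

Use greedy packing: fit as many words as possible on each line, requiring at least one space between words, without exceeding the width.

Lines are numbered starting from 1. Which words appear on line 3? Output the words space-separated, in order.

Answer: if this sun

Derivation:
Line 1: ['magnetic', 'leaf'] (min_width=13, slack=0)
Line 2: ['play', 'elephant'] (min_width=13, slack=0)
Line 3: ['if', 'this', 'sun'] (min_width=11, slack=2)
Line 4: ['leaf', 'elephant'] (min_width=13, slack=0)
Line 5: ['purple'] (min_width=6, slack=7)
Line 6: ['understand'] (min_width=10, slack=3)
Line 7: ['clean', 'line'] (min_width=10, slack=3)
Line 8: ['table'] (min_width=5, slack=8)
Line 9: ['absolute', 'who'] (min_width=12, slack=1)
Line 10: ['is', 'network'] (min_width=10, slack=3)
Line 11: ['snow', 'give'] (min_width=9, slack=4)
Line 12: ['quickly', 'with'] (min_width=12, slack=1)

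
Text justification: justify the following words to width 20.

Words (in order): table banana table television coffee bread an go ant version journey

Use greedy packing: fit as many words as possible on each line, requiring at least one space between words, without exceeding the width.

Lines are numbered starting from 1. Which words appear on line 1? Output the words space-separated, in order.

Line 1: ['table', 'banana', 'table'] (min_width=18, slack=2)
Line 2: ['television', 'coffee'] (min_width=17, slack=3)
Line 3: ['bread', 'an', 'go', 'ant'] (min_width=15, slack=5)
Line 4: ['version', 'journey'] (min_width=15, slack=5)

Answer: table banana table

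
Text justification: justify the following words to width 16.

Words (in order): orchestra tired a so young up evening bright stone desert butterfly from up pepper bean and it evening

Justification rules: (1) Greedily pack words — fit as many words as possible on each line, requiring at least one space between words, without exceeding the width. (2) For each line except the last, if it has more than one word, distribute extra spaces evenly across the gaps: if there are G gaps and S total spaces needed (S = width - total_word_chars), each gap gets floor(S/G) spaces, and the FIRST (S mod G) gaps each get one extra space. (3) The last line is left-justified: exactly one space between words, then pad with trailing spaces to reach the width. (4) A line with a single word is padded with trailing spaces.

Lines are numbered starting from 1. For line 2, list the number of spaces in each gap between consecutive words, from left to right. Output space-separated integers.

Answer: 2 2 2

Derivation:
Line 1: ['orchestra', 'tired'] (min_width=15, slack=1)
Line 2: ['a', 'so', 'young', 'up'] (min_width=13, slack=3)
Line 3: ['evening', 'bright'] (min_width=14, slack=2)
Line 4: ['stone', 'desert'] (min_width=12, slack=4)
Line 5: ['butterfly', 'from'] (min_width=14, slack=2)
Line 6: ['up', 'pepper', 'bean'] (min_width=14, slack=2)
Line 7: ['and', 'it', 'evening'] (min_width=14, slack=2)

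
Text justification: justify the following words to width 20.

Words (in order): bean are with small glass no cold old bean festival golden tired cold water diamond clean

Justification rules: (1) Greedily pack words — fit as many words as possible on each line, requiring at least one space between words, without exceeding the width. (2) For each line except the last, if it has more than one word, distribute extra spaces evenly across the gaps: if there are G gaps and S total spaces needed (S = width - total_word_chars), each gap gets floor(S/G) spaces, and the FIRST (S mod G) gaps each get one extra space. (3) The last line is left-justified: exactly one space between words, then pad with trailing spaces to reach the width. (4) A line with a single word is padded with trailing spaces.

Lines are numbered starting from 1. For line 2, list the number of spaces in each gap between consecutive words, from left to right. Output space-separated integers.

Answer: 2 2 2

Derivation:
Line 1: ['bean', 'are', 'with', 'small'] (min_width=19, slack=1)
Line 2: ['glass', 'no', 'cold', 'old'] (min_width=17, slack=3)
Line 3: ['bean', 'festival', 'golden'] (min_width=20, slack=0)
Line 4: ['tired', 'cold', 'water'] (min_width=16, slack=4)
Line 5: ['diamond', 'clean'] (min_width=13, slack=7)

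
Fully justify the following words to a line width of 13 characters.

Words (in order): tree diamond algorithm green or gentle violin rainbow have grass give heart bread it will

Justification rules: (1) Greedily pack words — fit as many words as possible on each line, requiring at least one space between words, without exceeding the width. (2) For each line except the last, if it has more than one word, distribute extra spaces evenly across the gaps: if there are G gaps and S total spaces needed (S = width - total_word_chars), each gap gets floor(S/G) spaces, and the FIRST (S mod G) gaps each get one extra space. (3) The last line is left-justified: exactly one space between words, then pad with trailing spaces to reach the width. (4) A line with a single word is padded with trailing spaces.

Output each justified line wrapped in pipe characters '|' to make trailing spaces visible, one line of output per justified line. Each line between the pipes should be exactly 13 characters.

Answer: |tree  diamond|
|algorithm    |
|green      or|
|gentle violin|
|rainbow  have|
|grass    give|
|heart   bread|
|it will      |

Derivation:
Line 1: ['tree', 'diamond'] (min_width=12, slack=1)
Line 2: ['algorithm'] (min_width=9, slack=4)
Line 3: ['green', 'or'] (min_width=8, slack=5)
Line 4: ['gentle', 'violin'] (min_width=13, slack=0)
Line 5: ['rainbow', 'have'] (min_width=12, slack=1)
Line 6: ['grass', 'give'] (min_width=10, slack=3)
Line 7: ['heart', 'bread'] (min_width=11, slack=2)
Line 8: ['it', 'will'] (min_width=7, slack=6)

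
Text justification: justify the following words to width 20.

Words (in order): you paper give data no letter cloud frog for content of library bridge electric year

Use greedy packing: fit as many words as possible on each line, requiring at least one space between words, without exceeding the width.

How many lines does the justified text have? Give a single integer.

Line 1: ['you', 'paper', 'give', 'data'] (min_width=19, slack=1)
Line 2: ['no', 'letter', 'cloud', 'frog'] (min_width=20, slack=0)
Line 3: ['for', 'content', 'of'] (min_width=14, slack=6)
Line 4: ['library', 'bridge'] (min_width=14, slack=6)
Line 5: ['electric', 'year'] (min_width=13, slack=7)
Total lines: 5

Answer: 5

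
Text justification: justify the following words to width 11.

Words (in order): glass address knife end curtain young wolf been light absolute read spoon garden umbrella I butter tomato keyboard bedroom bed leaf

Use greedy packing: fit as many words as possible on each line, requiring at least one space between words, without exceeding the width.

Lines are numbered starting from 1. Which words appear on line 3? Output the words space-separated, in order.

Answer: knife end

Derivation:
Line 1: ['glass'] (min_width=5, slack=6)
Line 2: ['address'] (min_width=7, slack=4)
Line 3: ['knife', 'end'] (min_width=9, slack=2)
Line 4: ['curtain'] (min_width=7, slack=4)
Line 5: ['young', 'wolf'] (min_width=10, slack=1)
Line 6: ['been', 'light'] (min_width=10, slack=1)
Line 7: ['absolute'] (min_width=8, slack=3)
Line 8: ['read', 'spoon'] (min_width=10, slack=1)
Line 9: ['garden'] (min_width=6, slack=5)
Line 10: ['umbrella', 'I'] (min_width=10, slack=1)
Line 11: ['butter'] (min_width=6, slack=5)
Line 12: ['tomato'] (min_width=6, slack=5)
Line 13: ['keyboard'] (min_width=8, slack=3)
Line 14: ['bedroom', 'bed'] (min_width=11, slack=0)
Line 15: ['leaf'] (min_width=4, slack=7)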